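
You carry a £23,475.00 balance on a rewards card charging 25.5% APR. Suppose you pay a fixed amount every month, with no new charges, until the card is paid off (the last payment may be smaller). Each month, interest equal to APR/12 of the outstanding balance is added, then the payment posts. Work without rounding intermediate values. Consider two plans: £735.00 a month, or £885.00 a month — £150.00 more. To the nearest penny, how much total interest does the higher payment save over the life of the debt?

Monthly rate r = 25.5%/12 = 2.125% = 0.02125.
At £735.00/mo: n = ⌈−ln(1 − rB₀/P)/ln(1+r)⌉ = 54 payments (last £731.51); total interest = total paid − £23,475.00 = £16,211.51.
At £885.00/mo: 40 payments (last £392.80); total interest £11,432.80.
Interest saved = £16,211.51 − £11,432.80 = £4,778.71.

£4,778.71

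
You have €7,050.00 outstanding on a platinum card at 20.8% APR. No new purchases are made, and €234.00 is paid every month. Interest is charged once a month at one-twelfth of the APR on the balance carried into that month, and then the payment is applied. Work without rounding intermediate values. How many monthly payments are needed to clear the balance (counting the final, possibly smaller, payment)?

Monthly rate r = 20.8%/12 = 1.73333% = 0.0173333.
Recurrence: B ← B·(1+r) − €234.00.
Month 1: interest €122.20; balance after payment €6,938.20.
Month 2: interest €120.26; balance after payment €6,824.46.
Closed form: n = −ln(1 − rB₀/P)/ln(1+r) = −ln(0.47778)/ln(1.01733) ≈ 42.980, so the balance reaches zero during payment 43.

43 months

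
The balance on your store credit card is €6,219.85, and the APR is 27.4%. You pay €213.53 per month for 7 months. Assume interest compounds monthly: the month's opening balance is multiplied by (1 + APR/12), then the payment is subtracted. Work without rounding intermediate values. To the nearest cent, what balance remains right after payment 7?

Monthly rate r = 27.4%/12 = 2.28333% = 0.0228333.
Each month: B ← B·(1+r) − €213.53.
Month 1: interest €142.02; balance after payment €6,148.34.
Month 2: interest €140.39; balance after payment €6,075.20.
Month 3: interest €138.72; balance after payment €6,000.38.
Month 4: interest €137.01; balance after payment €5,923.86.
Month 5: interest €135.26; balance after payment €5,845.59.
Month 6: interest €133.47; balance after payment €5,765.54.
Month 7: interest €131.65; balance after payment €5,683.66.

€5,683.66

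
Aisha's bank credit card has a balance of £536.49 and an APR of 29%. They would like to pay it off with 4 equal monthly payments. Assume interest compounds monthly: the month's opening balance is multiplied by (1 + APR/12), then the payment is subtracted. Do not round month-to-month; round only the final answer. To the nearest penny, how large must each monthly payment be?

£142.32

Monthly rate r = 29%/12 = 2.41667% = 0.0241667.
Level-payment amortization: P = B₀·r / (1 − (1+r)^(−n)) = 536.49·0.0241667 / (1 − 1.02417^(−4)).
Denominator 1 − (1+r)^(−4) = 0.0910971763.
P = 12.9652 / 0.0910971763 ≈ 142.32.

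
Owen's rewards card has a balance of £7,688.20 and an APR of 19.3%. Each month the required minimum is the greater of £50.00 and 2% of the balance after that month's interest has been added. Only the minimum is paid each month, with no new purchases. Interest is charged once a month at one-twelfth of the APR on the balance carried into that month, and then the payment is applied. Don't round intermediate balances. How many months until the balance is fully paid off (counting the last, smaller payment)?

Monthly rate r = 19.3%/12 = 1.60833% = 0.0160833.
While 2% of the post-interest balance exceeds £50.00, each month B ← (B·(1+r))·(1 − 0.02), i.e. B shrinks by the factor (1+r)·0.98 = 0.99576.
This holds for months 1–269. Entering month 270 the balance is £2,452.61; 2% of the post-interest balance is now below £50.00, so the flat £50.00 minimum applies from here.
From month 270 a fixed £50.00 at rate r clears £2,452.61 in 98 more payments. Total: 269 + 98 = 367 months.

367 months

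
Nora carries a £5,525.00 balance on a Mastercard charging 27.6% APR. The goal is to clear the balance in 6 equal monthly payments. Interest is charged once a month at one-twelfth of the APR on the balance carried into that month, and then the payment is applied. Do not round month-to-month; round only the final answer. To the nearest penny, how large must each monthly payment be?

£996.36

Monthly rate r = 27.6%/12 = 2.3% = 0.023.
Level-payment amortization: P = B₀·r / (1 − (1+r)^(−n)) = 5525.00·0.023 / (1 − 1.023^(−6)).
Denominator 1 − (1+r)^(−6) = 0.127538648.
P = 127.075 / 0.127538648 ≈ 996.36.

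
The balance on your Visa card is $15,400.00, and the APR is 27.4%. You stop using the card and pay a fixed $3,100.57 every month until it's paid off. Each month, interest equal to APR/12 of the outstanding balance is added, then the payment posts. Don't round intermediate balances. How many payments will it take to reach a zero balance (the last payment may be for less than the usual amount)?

Monthly rate r = 27.4%/12 = 2.28333% = 0.0228333.
Recurrence: B ← B·(1+r) − $3,100.57.
Month 1: interest $351.63; balance after payment $12,651.06.
Month 2: interest $288.87; balance after payment $9,839.36.
Month 3: interest $224.67; balance after payment $6,963.45.
Month 4: interest $159.00; balance after payment $4,021.88.
Month 5: interest $91.83; balance after payment $1,013.15.
Month 6: interest $23.13; balance after payment $0.00.

6 payments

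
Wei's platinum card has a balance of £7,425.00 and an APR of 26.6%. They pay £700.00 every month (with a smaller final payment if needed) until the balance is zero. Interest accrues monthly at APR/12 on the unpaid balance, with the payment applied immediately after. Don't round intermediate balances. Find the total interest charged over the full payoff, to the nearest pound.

£1,134

Monthly rate r = 26.6%/12 = 2.21667% = 0.0221667.
Payoff takes n = ⌈−ln(1 − rB₀/P)/ln(1+r)⌉ = ⌈12.226⌉ = 13 payments; the last is £159.33.
Total paid = 12·£700.00 + £159.33 = £8,559.33.
Total interest = total paid − principal = £8,559.33 − £7,425.00 = £1,134.33.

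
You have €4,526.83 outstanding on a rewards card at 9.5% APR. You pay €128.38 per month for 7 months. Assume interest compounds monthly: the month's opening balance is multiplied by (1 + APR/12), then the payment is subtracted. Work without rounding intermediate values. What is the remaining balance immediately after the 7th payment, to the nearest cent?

€3,863.44

Monthly rate r = 9.5%/12 = 0.791667% = 0.00791667.
Each month: B ← B·(1+r) − €128.38.
Month 1: interest €35.84; balance after payment €4,434.29.
Month 2: interest €35.10; balance after payment €4,341.01.
Month 3: interest €34.37; balance after payment €4,247.00.
Month 4: interest €33.62; balance after payment €4,152.24.
Month 5: interest €32.87; balance after payment €4,056.73.
Month 6: interest €32.12; balance after payment €3,960.47.
Month 7: interest €31.35; balance after payment €3,863.44.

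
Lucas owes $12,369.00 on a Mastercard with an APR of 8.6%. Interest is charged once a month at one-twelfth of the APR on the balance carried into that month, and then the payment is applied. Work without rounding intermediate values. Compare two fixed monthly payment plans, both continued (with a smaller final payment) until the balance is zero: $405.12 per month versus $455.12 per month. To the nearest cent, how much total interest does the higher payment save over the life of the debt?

Monthly rate r = 8.6%/12 = 0.716667% = 0.00716667.
At $405.12/mo: n = ⌈−ln(1 − rB₀/P)/ln(1+r)⌉ = 35 payments (last $235.21); total interest = total paid − $12,369.00 = $1,640.29.
At $455.12/mo: 31 payments (last $153.08); total interest $1,437.68.
Interest saved = $1,640.29 − $1,437.68 = $202.61.

$202.61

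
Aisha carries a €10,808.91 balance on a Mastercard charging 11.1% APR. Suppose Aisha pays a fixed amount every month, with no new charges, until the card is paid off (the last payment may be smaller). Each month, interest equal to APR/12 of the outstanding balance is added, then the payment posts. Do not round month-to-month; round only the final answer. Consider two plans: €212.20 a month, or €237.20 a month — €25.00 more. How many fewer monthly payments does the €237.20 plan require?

Monthly rate r = 11.1%/12 = 0.925% = 0.00925.
At €212.20/mo: n = ⌈−ln(1 − rB₀/P)/ln(1+r)⌉ = 70 payments (last €41.02); total interest = total paid − €10,808.91 = €3,873.91.
At €237.20/mo: 60 payments (last €105.75); total interest €3,291.64.
Payments saved = 70 − 60 = 10.

10 fewer payments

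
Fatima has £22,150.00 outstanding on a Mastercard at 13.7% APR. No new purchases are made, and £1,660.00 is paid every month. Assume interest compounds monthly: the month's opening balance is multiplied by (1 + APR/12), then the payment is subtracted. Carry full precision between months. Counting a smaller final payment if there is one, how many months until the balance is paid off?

15 payments

Monthly rate r = 13.7%/12 = 1.14167% = 0.0114167.
Recurrence: B ← B·(1+r) − £1,660.00.
Month 1: interest £252.88; balance after payment £20,742.88.
Month 2: interest £236.81; balance after payment £19,319.69.
Closed form: n = −ln(1 − rB₀/P)/ln(1+r) = −ln(0.84766)/ln(1.01142) ≈ 14.559, so the balance reaches zero during payment 15.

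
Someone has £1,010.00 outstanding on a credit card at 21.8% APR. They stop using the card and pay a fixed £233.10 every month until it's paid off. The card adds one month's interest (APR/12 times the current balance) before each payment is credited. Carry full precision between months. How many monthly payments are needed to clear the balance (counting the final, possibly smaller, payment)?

5 payments

Monthly rate r = 21.8%/12 = 1.81667% = 0.0181667.
Recurrence: B ← B·(1+r) − £233.10.
Month 1: interest £18.35; balance after payment £795.25.
Month 2: interest £14.45; balance after payment £576.60.
Month 3: interest £10.47; balance after payment £353.97.
Month 4: interest £6.43; balance after payment £127.30.
Month 5: interest £2.31; balance after payment £0.00.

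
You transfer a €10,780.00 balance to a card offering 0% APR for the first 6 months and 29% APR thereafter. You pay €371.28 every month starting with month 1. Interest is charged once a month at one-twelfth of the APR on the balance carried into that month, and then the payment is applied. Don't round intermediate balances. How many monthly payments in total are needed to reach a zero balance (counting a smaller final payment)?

41 months

Promo months 1–6 at r₀ = 0%/12 = 0; months 7+ at r₁ = 29%/12 = 0.0241667.
After month 6 (no interest yet): B = €10,780.00 − 6·€371.28 = €8,552.32.
Then at r₁ with €371.28/mo: n₂ = −ln(1 − r₁·B/P)/ln(1+r₁) ≈ 34.06 → 35 more payments.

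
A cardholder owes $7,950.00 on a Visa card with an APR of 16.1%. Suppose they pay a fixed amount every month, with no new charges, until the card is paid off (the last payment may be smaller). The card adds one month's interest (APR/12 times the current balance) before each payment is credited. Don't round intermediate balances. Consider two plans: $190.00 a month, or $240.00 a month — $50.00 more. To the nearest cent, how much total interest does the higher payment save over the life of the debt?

$1,164.73

Monthly rate r = 16.1%/12 = 1.34167% = 0.0134167.
At $190.00/mo: n = ⌈−ln(1 − rB₀/P)/ln(1+r)⌉ = 62 payments (last $159.14); total interest = total paid − $7,950.00 = $3,799.14.
At $240.00/mo: 45 payments (last $24.41); total interest $2,634.41.
Interest saved = $3,799.14 − $2,634.41 = $1,164.73.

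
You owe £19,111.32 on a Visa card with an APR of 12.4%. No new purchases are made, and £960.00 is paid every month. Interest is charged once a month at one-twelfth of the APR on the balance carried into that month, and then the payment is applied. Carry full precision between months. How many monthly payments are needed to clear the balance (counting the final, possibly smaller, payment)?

Monthly rate r = 12.4%/12 = 1.03333% = 0.0103333.
Recurrence: B ← B·(1+r) − £960.00.
Month 1: interest £197.48; balance after payment £18,348.80.
Month 2: interest £189.60; balance after payment £17,578.41.
Closed form: n = −ln(1 − rB₀/P)/ln(1+r) = −ln(0.79429)/ln(1.01033) ≈ 22.403, so the balance reaches zero during payment 23.

23 months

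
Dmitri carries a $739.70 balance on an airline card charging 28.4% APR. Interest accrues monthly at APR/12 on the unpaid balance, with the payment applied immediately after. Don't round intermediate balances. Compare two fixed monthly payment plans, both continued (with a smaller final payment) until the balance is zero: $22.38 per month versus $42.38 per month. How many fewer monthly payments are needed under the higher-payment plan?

43 fewer payments

Monthly rate r = 28.4%/12 = 2.36667% = 0.0236667.
At $22.38/mo: n = ⌈−ln(1 − rB₀/P)/ln(1+r)⌉ = 66 payments (last $3.76); total interest = total paid − $739.70 = $718.76.
At $42.38/mo: 23 payments (last $33.17); total interest $225.83.
Payments saved = 66 − 23 = 43.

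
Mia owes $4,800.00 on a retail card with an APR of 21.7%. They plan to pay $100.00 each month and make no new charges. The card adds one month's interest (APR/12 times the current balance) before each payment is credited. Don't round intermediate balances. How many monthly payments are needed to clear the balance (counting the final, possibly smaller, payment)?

113 payments

Monthly rate r = 21.7%/12 = 1.80833% = 0.0180833.
Recurrence: B ← B·(1+r) − $100.00.
Month 1: interest $86.80; balance after payment $4,786.80.
Month 2: interest $86.56; balance after payment $4,773.36.
Closed form: n = −ln(1 − rB₀/P)/ln(1+r) = −ln(0.132)/ln(1.01808) ≈ 112.988, so the balance reaches zero during payment 113.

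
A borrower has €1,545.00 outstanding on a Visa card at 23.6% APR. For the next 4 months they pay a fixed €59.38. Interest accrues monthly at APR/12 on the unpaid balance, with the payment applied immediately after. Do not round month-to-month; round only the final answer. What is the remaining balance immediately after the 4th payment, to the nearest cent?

Monthly rate r = 23.6%/12 = 1.96667% = 0.0196667.
Each month: B ← B·(1+r) − €59.38.
Month 1: interest €30.39; balance after payment €1,516.00.
Month 2: interest €29.81; balance after payment €1,486.44.
Month 3: interest €29.23; balance after payment €1,456.29.
Month 4: interest €28.64; balance after payment €1,425.55.

€1,425.55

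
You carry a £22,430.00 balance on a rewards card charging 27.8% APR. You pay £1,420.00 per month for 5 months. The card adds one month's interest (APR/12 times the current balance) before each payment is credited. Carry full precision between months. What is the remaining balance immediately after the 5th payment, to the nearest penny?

Monthly rate r = 27.8%/12 = 2.31667% = 0.0231667.
Each month: B ← B·(1+r) − £1,420.00.
Month 1: interest £519.63; balance after payment £21,529.63.
Month 2: interest £498.77; balance after payment £20,608.40.
Month 3: interest £477.43; balance after payment £19,665.83.
Month 4: interest £455.59; balance after payment £18,701.42.
Month 5: interest £433.25; balance after payment £17,714.67.

£17,714.67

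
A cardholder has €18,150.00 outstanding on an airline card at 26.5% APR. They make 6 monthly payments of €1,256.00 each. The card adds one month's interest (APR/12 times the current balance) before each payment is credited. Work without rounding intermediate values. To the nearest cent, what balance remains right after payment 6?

€12,727.11

Monthly rate r = 26.5%/12 = 2.20833% = 0.0220833.
Each month: B ← B·(1+r) − €1,256.00.
Month 1: interest €400.81; balance after payment €17,294.81.
Month 2: interest €381.93; balance after payment €16,420.74.
Month 3: interest €362.62; balance after payment €15,527.36.
Month 4: interest €342.90; balance after payment €14,614.26.
Month 5: interest €322.73; balance after payment €13,680.99.
Month 6: interest €302.12; balance after payment €12,727.11.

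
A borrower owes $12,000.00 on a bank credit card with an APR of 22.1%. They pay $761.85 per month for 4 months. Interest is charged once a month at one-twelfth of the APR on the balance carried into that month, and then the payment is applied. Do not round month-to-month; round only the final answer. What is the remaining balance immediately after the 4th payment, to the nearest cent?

Monthly rate r = 22.1%/12 = 1.84167% = 0.0184167.
Each month: B ← B·(1+r) − $761.85.
Month 1: interest $221.00; balance after payment $11,459.15.
Month 2: interest $211.04; balance after payment $10,908.34.
Month 3: interest $200.90; balance after payment $10,347.38.
Month 4: interest $190.56; balance after payment $9,776.10.

$9,776.10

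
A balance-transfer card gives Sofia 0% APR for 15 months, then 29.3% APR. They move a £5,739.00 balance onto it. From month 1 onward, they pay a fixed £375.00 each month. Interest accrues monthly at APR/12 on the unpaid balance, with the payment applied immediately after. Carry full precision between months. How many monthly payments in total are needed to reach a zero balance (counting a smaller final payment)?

16 months

Promo months 1–15 at r₀ = 0%/12 = 0; months 16+ at r₁ = 29.3%/12 = 0.0244167.
After month 15 (no interest yet): B = £5,739.00 − 15·£375.00 = £114.00.
Then at r₁ with £375.00/mo: n₂ = −ln(1 − r₁·B/P)/ln(1+r₁) ≈ 0.31 → 1 more payments.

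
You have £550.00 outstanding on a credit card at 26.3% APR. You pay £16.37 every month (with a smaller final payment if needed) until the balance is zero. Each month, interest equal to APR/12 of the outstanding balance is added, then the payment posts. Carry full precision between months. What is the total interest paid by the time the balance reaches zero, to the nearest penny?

£456.68

Monthly rate r = 26.3%/12 = 2.19167% = 0.0219167.
Payoff takes n = ⌈−ln(1 − rB₀/P)/ln(1+r)⌉ = ⌈61.493⌉ = 62 payments; the last is £8.11.
Total paid = 61·£16.37 + £8.11 = £1,006.68.
Total interest = total paid − principal = £1,006.68 − £550.00 = £456.68.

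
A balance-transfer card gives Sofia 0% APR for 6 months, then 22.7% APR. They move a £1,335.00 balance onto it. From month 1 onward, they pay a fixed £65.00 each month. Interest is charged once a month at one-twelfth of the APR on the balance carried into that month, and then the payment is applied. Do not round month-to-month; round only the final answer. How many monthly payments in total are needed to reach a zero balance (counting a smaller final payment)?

24 payments

Promo months 1–6 at r₀ = 0%/12 = 0; months 7+ at r₁ = 22.7%/12 = 0.0189167.
After month 6 (no interest yet): B = £1,335.00 − 6·£65.00 = £945.00.
Then at r₁ with £65.00/mo: n₂ = −ln(1 − r₁·B/P)/ln(1+r₁) ≈ 17.16 → 18 more payments.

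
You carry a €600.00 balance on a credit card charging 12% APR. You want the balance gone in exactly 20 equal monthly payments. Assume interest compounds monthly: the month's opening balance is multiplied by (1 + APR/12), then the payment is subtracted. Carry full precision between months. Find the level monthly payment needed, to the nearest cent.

€33.25

Monthly rate r = 12%/12 = 1% = 0.01.
Level-payment amortization: P = B₀·r / (1 − (1+r)^(−n)) = 600.00·0.01 / (1 − 1.01^(−20)).
Denominator 1 − (1+r)^(−20) = 0.18045553.
P = 6 / 0.18045553 ≈ 33.25.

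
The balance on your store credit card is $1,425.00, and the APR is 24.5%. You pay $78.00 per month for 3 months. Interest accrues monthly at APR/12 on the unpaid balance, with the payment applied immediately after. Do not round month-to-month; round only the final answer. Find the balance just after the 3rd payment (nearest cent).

Monthly rate r = 24.5%/12 = 2.04167% = 0.0204167.
Each month: B ← B·(1+r) − $78.00.
Month 1: interest $29.09; balance after payment $1,376.09.
Month 2: interest $28.10; balance after payment $1,326.19.
Month 3: interest $27.08; balance after payment $1,275.27.

$1,275.27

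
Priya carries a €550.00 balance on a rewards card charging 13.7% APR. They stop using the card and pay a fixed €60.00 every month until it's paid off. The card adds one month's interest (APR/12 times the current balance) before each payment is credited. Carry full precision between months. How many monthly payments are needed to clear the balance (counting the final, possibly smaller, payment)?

Monthly rate r = 13.7%/12 = 1.14167% = 0.0114167.
Recurrence: B ← B·(1+r) − €60.00.
Month 1: interest €6.28; balance after payment €496.28.
Month 2: interest €5.67; balance after payment €441.95.
Closed form: n = −ln(1 − rB₀/P)/ln(1+r) = −ln(0.89535)/ln(1.01142) ≈ 9.738, so the balance reaches zero during payment 10.

10 months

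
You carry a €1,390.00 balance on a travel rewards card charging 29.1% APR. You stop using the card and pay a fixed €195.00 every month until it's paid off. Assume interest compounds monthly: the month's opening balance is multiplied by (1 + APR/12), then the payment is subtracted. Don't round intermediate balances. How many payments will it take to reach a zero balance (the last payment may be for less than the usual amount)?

Monthly rate r = 29.1%/12 = 2.425% = 0.02425.
Recurrence: B ← B·(1+r) − €195.00.
Month 1: interest €33.71; balance after payment €1,228.71.
Month 2: interest €29.80; balance after payment €1,063.50.
Closed form: n = −ln(1 − rB₀/P)/ln(1+r) = −ln(0.82714)/ln(1.02425) ≈ 7.920, so the balance reaches zero during payment 8.

8 months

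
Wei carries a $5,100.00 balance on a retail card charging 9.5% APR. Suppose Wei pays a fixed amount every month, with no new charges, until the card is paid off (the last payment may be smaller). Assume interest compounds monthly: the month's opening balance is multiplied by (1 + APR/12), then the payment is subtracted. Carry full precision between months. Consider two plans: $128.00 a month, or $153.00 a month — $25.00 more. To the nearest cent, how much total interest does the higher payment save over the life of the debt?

$206.93

Monthly rate r = 9.5%/12 = 0.791667% = 0.00791667.
At $128.00/mo: n = ⌈−ln(1 − rB₀/P)/ln(1+r)⌉ = 49 payments (last $7.50); total interest = total paid − $5,100.00 = $1,051.50.
At $153.00/mo: 39 payments (last $130.57); total interest $844.57.
Interest saved = $1,051.50 − $844.57 = $206.93.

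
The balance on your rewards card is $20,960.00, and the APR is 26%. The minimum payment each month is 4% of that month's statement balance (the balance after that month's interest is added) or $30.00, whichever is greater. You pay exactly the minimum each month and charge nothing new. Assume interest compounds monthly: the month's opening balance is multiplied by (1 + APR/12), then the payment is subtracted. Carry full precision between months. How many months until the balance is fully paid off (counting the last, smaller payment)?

209 months

Monthly rate r = 26%/12 = 2.16667% = 0.0216667.
While 4% of the post-interest balance exceeds $30.00, each month B ← (B·(1+r))·(1 − 0.04), i.e. B shrinks by the factor (1+r)·0.96 = 0.9808.
This holds for months 1–173. Entering month 174 the balance is $732.50; 4% of the post-interest balance is now below $30.00, so the flat $30.00 minimum applies from here.
From month 174 a fixed $30.00 at rate r clears $732.50 in 36 more payments. Total: 173 + 36 = 209 months.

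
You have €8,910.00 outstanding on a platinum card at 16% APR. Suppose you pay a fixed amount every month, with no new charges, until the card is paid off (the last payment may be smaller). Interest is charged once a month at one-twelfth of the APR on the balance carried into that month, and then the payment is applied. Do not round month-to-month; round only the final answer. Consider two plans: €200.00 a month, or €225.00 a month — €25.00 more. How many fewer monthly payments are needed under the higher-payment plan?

12 fewer payments

Monthly rate r = 16%/12 = 1.33333% = 0.0133333.
At €200.00/mo: n = ⌈−ln(1 − rB₀/P)/ln(1+r)⌉ = 69 payments (last €11.04); total interest = total paid − €8,910.00 = €4,701.04.
At €225.00/mo: 57 payments (last €153.95); total interest €3,843.95.
Payments saved = 69 − 57 = 12.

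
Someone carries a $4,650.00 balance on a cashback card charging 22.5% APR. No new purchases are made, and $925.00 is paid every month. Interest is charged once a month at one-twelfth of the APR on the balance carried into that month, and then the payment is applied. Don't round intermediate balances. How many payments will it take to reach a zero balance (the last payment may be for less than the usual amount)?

6 payments

Monthly rate r = 22.5%/12 = 1.875% = 0.01875.
Recurrence: B ← B·(1+r) − $925.00.
Month 1: interest $87.19; balance after payment $3,812.19.
Month 2: interest $71.48; balance after payment $2,958.67.
Month 3: interest $55.47; balance after payment $2,089.14.
Month 4: interest $39.17; balance after payment $1,203.31.
Month 5: interest $22.56; balance after payment $300.87.
Month 6: interest $5.64; balance after payment $0.00.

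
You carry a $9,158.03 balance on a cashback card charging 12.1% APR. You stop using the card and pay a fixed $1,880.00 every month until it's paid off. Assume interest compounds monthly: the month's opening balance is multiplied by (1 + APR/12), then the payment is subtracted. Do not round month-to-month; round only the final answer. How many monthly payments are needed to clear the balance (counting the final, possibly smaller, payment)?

6 months

Monthly rate r = 12.1%/12 = 1.00833% = 0.0100833.
Recurrence: B ← B·(1+r) − $1,880.00.
Month 1: interest $92.34; balance after payment $7,370.37.
Month 2: interest $74.32; balance after payment $5,564.69.
Month 3: interest $56.11; balance after payment $3,740.80.
Month 4: interest $37.72; balance after payment $1,898.52.
Month 5: interest $19.14; balance after payment $37.67.
Month 6: interest $0.38; balance after payment $0.00.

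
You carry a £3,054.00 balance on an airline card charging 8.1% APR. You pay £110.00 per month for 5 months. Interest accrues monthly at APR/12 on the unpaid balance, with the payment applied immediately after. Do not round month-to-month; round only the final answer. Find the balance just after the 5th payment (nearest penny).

£2,601.00

Monthly rate r = 8.1%/12 = 0.675% = 0.00675.
Each month: B ← B·(1+r) − £110.00.
Month 1: interest £20.61; balance after payment £2,964.61.
Month 2: interest £20.01; balance after payment £2,874.63.
Month 3: interest £19.40; balance after payment £2,784.03.
Month 4: interest £18.79; balance after payment £2,692.82.
Month 5: interest £18.18; balance after payment £2,601.00.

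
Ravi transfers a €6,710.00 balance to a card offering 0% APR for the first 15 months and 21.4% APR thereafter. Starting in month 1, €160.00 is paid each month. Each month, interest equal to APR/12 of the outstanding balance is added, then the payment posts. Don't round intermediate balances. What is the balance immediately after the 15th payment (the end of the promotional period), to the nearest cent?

Promo months 1–15 at r₀ = 0%/12 = 0; months 16+ at r₁ = 21.4%/12 = 0.0178333.
After month 15 (no interest yet): B = €6,710.00 − 15·€160.00 = €4,310.00.

€4,310.00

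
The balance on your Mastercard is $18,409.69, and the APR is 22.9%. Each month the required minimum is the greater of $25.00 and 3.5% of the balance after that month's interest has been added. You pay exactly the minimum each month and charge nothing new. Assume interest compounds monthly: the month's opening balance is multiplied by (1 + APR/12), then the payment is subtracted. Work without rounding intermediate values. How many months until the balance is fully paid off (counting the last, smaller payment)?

236 months

Monthly rate r = 22.9%/12 = 1.90833% = 0.0190833.
While 3.5% of the post-interest balance exceeds $25.00, each month B ← (B·(1+r))·(1 − 0.035), i.e. B shrinks by the factor (1+r)·0.965 = 0.98342.
This holds for months 1–196. Entering month 197 the balance is $694.23; 3.5% of the post-interest balance is now below $25.00, so the flat $25.00 minimum applies from here.
From month 197 a fixed $25.00 at rate r clears $694.23 in 40 more payments. Total: 196 + 40 = 236 months.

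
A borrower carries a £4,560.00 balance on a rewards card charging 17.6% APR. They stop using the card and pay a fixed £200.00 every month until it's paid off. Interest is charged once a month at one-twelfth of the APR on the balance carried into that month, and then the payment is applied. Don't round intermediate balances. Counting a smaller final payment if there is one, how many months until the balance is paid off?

Monthly rate r = 17.6%/12 = 1.46667% = 0.0146667.
Recurrence: B ← B·(1+r) − £200.00.
Month 1: interest £66.88; balance after payment £4,426.88.
Month 2: interest £64.93; balance after payment £4,291.81.
Closed form: n = −ln(1 − rB₀/P)/ln(1+r) = −ln(0.6656)/ln(1.01467) ≈ 27.958, so the balance reaches zero during payment 28.

28 payments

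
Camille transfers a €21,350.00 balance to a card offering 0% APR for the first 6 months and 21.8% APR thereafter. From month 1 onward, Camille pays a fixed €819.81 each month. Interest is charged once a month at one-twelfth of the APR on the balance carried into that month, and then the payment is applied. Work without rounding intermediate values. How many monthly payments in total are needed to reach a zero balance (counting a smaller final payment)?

Promo months 1–6 at r₀ = 0%/12 = 0; months 7+ at r₁ = 21.8%/12 = 0.0181667.
After month 6 (no interest yet): B = €21,350.00 − 6·€819.81 = €16,431.14.
Then at r₁ with €819.81/mo: n₂ = −ln(1 − r₁·B/P)/ln(1+r₁) ≈ 25.15 → 26 more payments.

32 months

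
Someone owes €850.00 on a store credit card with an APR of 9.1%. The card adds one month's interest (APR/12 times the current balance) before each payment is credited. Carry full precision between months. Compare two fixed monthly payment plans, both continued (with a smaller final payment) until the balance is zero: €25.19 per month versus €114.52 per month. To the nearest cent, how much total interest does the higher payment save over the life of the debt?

Monthly rate r = 9.1%/12 = 0.758333% = 0.00758333.
At €25.19/mo: n = ⌈−ln(1 − rB₀/P)/ln(1+r)⌉ = 40 payments (last €3.11); total interest = total paid − €850.00 = €135.52.
At €114.52/mo: 8 payments (last €76.63); total interest €28.27.
Interest saved = €135.52 − €28.27 = €107.25.

€107.25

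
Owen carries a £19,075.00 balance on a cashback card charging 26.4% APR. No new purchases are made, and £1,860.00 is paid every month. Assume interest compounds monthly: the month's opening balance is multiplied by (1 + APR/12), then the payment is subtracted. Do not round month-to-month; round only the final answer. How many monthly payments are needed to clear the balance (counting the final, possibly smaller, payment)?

Monthly rate r = 26.4%/12 = 2.2% = 0.022.
Recurrence: B ← B·(1+r) − £1,860.00.
Month 1: interest £419.65; balance after payment £17,634.65.
Month 2: interest £387.96; balance after payment £16,162.61.
Closed form: n = −ln(1 − rB₀/P)/ln(1+r) = −ln(0.77438)/ln(1.022) ≈ 11.750, so the balance reaches zero during payment 12.

12 months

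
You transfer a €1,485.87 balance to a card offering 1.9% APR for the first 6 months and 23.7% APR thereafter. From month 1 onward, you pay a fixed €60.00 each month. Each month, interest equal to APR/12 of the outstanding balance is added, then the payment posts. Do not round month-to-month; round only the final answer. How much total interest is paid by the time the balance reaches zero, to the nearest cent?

€315.04

Promo months 1–6 at r₀ = 1.9%/12 = 0.00158333; months 7+ at r₁ = 23.7%/12 = 0.01975.
After month 6: iterate B ← B·(1+r₀) − €60.00 for 6 months → €1,138.61.
Then at r₁ with €60.00/mo: n₂ = −ln(1 − r₁·B/P)/ln(1+r₁) ≈ 24.02 → 25 more payments.
Total paid = 30·€60.00 + €0.91 = €1,800.91; interest = €1,800.91 − €1,485.87 = €315.04.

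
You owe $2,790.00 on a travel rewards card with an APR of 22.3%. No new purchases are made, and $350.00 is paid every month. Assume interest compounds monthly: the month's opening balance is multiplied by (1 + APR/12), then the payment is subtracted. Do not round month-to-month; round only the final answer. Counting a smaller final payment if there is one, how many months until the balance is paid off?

Monthly rate r = 22.3%/12 = 1.85833% = 0.0185833.
Recurrence: B ← B·(1+r) − $350.00.
Month 1: interest $51.85; balance after payment $2,491.85.
Month 2: interest $46.31; balance after payment $2,188.15.
Closed form: n = −ln(1 − rB₀/P)/ln(1+r) = −ln(0.85186)/ln(1.01858) ≈ 8.707, so the balance reaches zero during payment 9.

9 payments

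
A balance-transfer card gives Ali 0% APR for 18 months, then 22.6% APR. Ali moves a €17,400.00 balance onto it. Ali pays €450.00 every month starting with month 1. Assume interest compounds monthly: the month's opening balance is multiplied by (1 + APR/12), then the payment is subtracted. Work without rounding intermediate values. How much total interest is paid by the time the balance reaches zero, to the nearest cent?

€2,591.78

Promo months 1–18 at r₀ = 0%/12 = 0; months 19+ at r₁ = 22.6%/12 = 0.0188333.
After month 18 (no interest yet): B = €17,400.00 − 18·€450.00 = €9,300.00.
Then at r₁ with €450.00/mo: n₂ = −ln(1 − r₁·B/P)/ln(1+r₁) ≈ 26.42 → 27 more payments.
Total paid = 44·€450.00 + €191.78 = €19,991.78; interest = €19,991.78 − €17,400.00 = €2,591.78.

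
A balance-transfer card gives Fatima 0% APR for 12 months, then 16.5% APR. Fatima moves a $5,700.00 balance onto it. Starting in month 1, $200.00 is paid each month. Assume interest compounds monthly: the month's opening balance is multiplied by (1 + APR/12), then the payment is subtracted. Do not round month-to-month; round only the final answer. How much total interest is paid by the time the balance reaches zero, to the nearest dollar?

$469

Promo months 1–12 at r₀ = 0%/12 = 0; months 13+ at r₁ = 16.5%/12 = 0.01375.
After month 12 (no interest yet): B = $5,700.00 − 12·$200.00 = $3,300.00.
Then at r₁ with $200.00/mo: n₂ = −ln(1 − r₁·B/P)/ln(1+r₁) ≈ 18.84 → 19 more payments.
Total paid = 30·$200.00 + $168.61 = $6,168.61; interest = $6,168.61 − $5,700.00 = $468.61.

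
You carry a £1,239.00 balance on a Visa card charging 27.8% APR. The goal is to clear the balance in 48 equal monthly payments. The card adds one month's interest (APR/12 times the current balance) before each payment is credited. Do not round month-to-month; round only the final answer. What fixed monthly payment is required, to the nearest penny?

£43.04

Monthly rate r = 27.8%/12 = 2.31667% = 0.0231667.
Level-payment amortization: P = B₀·r / (1 − (1+r)^(−n)) = 1239.00·0.0231667 / (1 − 1.02317^(−48)).
Denominator 1 − (1+r)^(−48) = 0.66690078.
P = 28.7035 / 0.66690078 ≈ 43.04.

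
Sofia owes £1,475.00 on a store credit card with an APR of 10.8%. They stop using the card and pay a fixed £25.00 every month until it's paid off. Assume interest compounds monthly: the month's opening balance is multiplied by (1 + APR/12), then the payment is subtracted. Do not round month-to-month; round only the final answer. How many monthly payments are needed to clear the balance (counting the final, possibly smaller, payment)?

85 months

Monthly rate r = 10.8%/12 = 0.9% = 0.009.
Recurrence: B ← B·(1+r) − £25.00.
Month 1: interest £13.28; balance after payment £1,463.28.
Month 2: interest £13.17; balance after payment £1,451.44.
Closed form: n = −ln(1 − rB₀/P)/ln(1+r) = −ln(0.469)/ln(1.009) ≈ 84.506, so the balance reaches zero during payment 85.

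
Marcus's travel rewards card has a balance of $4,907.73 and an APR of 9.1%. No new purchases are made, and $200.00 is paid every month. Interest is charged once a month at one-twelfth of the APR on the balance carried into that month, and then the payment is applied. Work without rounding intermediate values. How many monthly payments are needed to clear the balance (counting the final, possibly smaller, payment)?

Monthly rate r = 9.1%/12 = 0.758333% = 0.00758333.
Recurrence: B ← B·(1+r) − $200.00.
Month 1: interest $37.22; balance after payment $4,744.95.
Month 2: interest $35.98; balance after payment $4,580.93.
Closed form: n = −ln(1 − rB₀/P)/ln(1+r) = −ln(0.81392)/ln(1.00758) ≈ 27.254, so the balance reaches zero during payment 28.

28 months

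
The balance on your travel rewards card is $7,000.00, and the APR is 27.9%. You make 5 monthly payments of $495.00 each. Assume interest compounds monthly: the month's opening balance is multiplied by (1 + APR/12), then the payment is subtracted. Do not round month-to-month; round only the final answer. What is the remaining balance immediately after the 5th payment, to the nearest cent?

Monthly rate r = 27.9%/12 = 2.325% = 0.02325.
Each month: B ← B·(1+r) − $495.00.
Month 1: interest $162.75; balance after payment $6,667.75.
Month 2: interest $155.03; balance after payment $6,327.78.
Month 3: interest $147.12; balance after payment $5,979.90.
Month 4: interest $139.03; balance after payment $5,623.93.
Month 5: interest $130.76; balance after payment $5,259.68.

$5,259.68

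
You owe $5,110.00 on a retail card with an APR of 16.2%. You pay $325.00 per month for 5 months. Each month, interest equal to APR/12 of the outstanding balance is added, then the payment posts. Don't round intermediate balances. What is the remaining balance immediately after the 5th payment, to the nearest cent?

Monthly rate r = 16.2%/12 = 1.35% = 0.0135.
Each month: B ← B·(1+r) − $325.00.
Month 1: interest $68.98; balance after payment $4,853.98.
Month 2: interest $65.53; balance after payment $4,594.51.
Month 3: interest $62.03; balance after payment $4,331.54.
Month 4: interest $58.48; balance after payment $4,065.02.
Month 5: interest $54.88; balance after payment $3,794.89.

$3,794.89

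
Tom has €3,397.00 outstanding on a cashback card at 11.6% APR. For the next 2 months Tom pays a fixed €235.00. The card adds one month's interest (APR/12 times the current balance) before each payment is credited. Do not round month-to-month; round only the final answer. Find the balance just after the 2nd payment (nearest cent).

€2,990.72

Monthly rate r = 11.6%/12 = 0.966667% = 0.00966667.
Each month: B ← B·(1+r) − €235.00.
Month 1: interest €32.84; balance after payment €3,194.84.
Month 2: interest €30.88; balance after payment €2,990.72.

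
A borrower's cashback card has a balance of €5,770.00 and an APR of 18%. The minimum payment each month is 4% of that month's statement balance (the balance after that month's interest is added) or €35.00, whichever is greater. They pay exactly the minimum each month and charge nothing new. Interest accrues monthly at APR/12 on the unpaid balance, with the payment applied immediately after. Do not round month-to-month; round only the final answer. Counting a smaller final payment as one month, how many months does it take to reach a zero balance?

105 months

Monthly rate r = 18%/12 = 1.5% = 0.015.
While 4% of the post-interest balance exceeds €35.00, each month B ← (B·(1+r))·(1 − 0.04), i.e. B shrinks by the factor (1+r)·0.96 = 0.9744.
This holds for months 1–74. Entering month 75 the balance is €846.71; 4% of the post-interest balance is now below €35.00, so the flat €35.00 minimum applies from here.
From month 75 a fixed €35.00 at rate r clears €846.71 in 31 more payments. Total: 74 + 31 = 105 months.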